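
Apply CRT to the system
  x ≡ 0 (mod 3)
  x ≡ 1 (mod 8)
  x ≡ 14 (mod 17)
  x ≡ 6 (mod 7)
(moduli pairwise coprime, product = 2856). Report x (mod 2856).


Product of moduli M = 3 · 8 · 17 · 7 = 2856.
Merge one congruence at a time:
  Start: x ≡ 0 (mod 3).
  Combine with x ≡ 1 (mod 8); new modulus lcm = 24.
    Write x = 0 + 3·t and substitute into x ≡ 1 (mod 8): 3·t ≡ 1 − 0 = 1 (mod 8).
    The inverse of 3 mod 8 is 3 (since 3·3 = 9 = 1·8 + 1), so t ≡ 3·1 = 3 ≡ 3 (mod 8).
    Then x = 0 + 3·3 = 9, valid modulo lcm(3, 8) = 24: x ≡ 9 (mod 24).
  Combine with x ≡ 14 (mod 17); new modulus lcm = 408.
    Write x = 9 + 24·t and substitute into x ≡ 14 (mod 17): 24·t ≡ 14 − 9 = 5 (mod 17).
    Reduce coefficients mod 17: 7·t ≡ 5 (mod 17).
    The inverse of 7 mod 17 is 5 (since 7·5 = 35 = 2·17 + 1), so t ≡ 5·5 = 25 ≡ 8 (mod 17).
    Then x = 9 + 24·8 = 201, valid modulo lcm(24, 17) = 408: x ≡ 201 (mod 408).
  Combine with x ≡ 6 (mod 7); new modulus lcm = 2856.
    Write x = 201 + 408·t and substitute into x ≡ 6 (mod 7): 408·t ≡ 6 − 201 = -195 (mod 7).
    Reduce coefficients mod 7: 2·t ≡ 1 (mod 7).
    The inverse of 2 mod 7 is 4 (since 2·4 = 8 = 1·7 + 1), so t ≡ 4·1 = 4 ≡ 4 (mod 7).
    Then x = 201 + 408·4 = 1833, valid modulo lcm(408, 7) = 2856: x ≡ 1833 (mod 2856).
Verify against each original: 1833 mod 3 = 0, 1833 mod 8 = 1, 1833 mod 17 = 14, 1833 mod 7 = 6.

x ≡ 1833 (mod 2856).


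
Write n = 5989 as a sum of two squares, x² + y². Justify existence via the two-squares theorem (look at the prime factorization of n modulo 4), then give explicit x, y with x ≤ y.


Step 1: Factor n = 5989 = 53 · 113.
Step 2: Check the mod-4 condition on each prime factor: 53 ≡ 1 (mod 4), exponent 1; 113 ≡ 1 (mod 4), exponent 1.
All primes ≡ 3 (mod 4) appear to even exponent (or don't appear), so by the two-squares theorem n IS expressible as a sum of two squares.
Step 3: Build a representation. Here n = 53 · 113 is a product of primes ≡ 1 (mod 4). Each prime p ≡ 1 (mod 4) is itself a sum of two squares; find a² by testing p − a² for a perfect square:
  53: 53 − 1² = 52, 53 − 2² = 49 = 7² ⇒ 53 = 2² + 7².
  113: 113 − 1² = 112, 113 − 2² = 109, 113 − 3² = 104, 113 − 4² = 97, 113 − 5² = 88, 113 − 6² = 77, 113 − 7² = 64 = 8² ⇒ 113 = 7² + 8².
  Combine using the Brahmagupta–Fibonacci identity (a² + b²)(c² + d²) = (ac − bd)² + (ad + bc)² = (ac + bd)² + (ad − bc)²:
  53 · 113 = 5989: from (2² + 7²)(7² + 8²), take (2·7 − 7·8, 2·8 + 7·7) = (14 − 56, 16 + 49) = (-42, 65); dropping signs (only squares matter) gives (42, 65); check 42² + 65² = 1764 + 4225 = 5989 ✓.
Step 4: Order so x ≤ y and verify: 42² + 65² = 1764 + 4225 = 5989 = n. ✓

n = 5989 = 42² + 65² (one valid representation with x ≤ y).


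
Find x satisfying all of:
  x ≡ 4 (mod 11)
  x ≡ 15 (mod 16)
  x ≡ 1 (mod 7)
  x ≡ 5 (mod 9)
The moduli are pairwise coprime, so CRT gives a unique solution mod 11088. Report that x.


Product of moduli M = 11 · 16 · 7 · 9 = 11088.
Merge one congruence at a time:
  Start: x ≡ 4 (mod 11).
  Combine with x ≡ 15 (mod 16); new modulus lcm = 176.
    Write x = 4 + 11·t and substitute into x ≡ 15 (mod 16): 11·t ≡ 15 − 4 = 11 (mod 16).
    The inverse of 11 mod 16 is 3 (since 11·3 = 33 = 2·16 + 1), so t ≡ 3·11 = 33 ≡ 1 (mod 16).
    Then x = 4 + 11·1 = 15, valid modulo lcm(11, 16) = 176: x ≡ 15 (mod 176).
  Combine with x ≡ 1 (mod 7); new modulus lcm = 1232.
    Write x = 15 + 176·t and substitute into x ≡ 1 (mod 7): 176·t ≡ 1 − 15 = -14 (mod 7).
    Reduce coefficients mod 7: 1·t ≡ 0 (mod 7).
    So t ≡ 0 (mod 7).
    Then x = 15 + 176·0 = 15, valid modulo lcm(176, 7) = 1232: x ≡ 15 (mod 1232).
  Combine with x ≡ 5 (mod 9); new modulus lcm = 11088.
    Write x = 15 + 1232·t and substitute into x ≡ 5 (mod 9): 1232·t ≡ 5 − 15 = -10 (mod 9).
    Reduce coefficients mod 9: 8·t ≡ 8 (mod 9).
    The inverse of 8 mod 9 is 8 (since 8·8 = 64 = 7·9 + 1), so t ≡ 8·8 = 64 ≡ 1 (mod 9).
    Then x = 15 + 1232·1 = 1247, valid modulo lcm(1232, 9) = 11088: x ≡ 1247 (mod 11088).
Verify against each original: 1247 mod 11 = 4, 1247 mod 16 = 15, 1247 mod 7 = 1, 1247 mod 9 = 5.

x ≡ 1247 (mod 11088).


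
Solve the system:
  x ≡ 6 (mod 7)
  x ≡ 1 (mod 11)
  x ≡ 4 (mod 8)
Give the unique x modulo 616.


Moduli 7, 11, 8 are pairwise coprime; by CRT there is a unique solution modulo M = 7 · 11 · 8 = 616.
Solve pairwise, accumulating the modulus:
  Start with x ≡ 6 (mod 7).
  Combine with x ≡ 1 (mod 11): since gcd(7, 11) = 1, we get a unique residue mod 77.
    Write x = 6 + 7·t and substitute into x ≡ 1 (mod 11): 7·t ≡ 1 − 6 = -5 (mod 11).
    Reduce coefficients mod 11: 7·t ≡ 6 (mod 11).
    The inverse of 7 mod 11 is 8 (since 7·8 = 56 = 5·11 + 1), so t ≡ 8·6 = 48 ≡ 4 (mod 11).
    Then x = 6 + 7·4 = 34, valid modulo lcm(7, 11) = 77: x ≡ 34 (mod 77).
  Combine with x ≡ 4 (mod 8): since gcd(77, 8) = 1, we get a unique residue mod 616.
    Write x = 34 + 77·t and substitute into x ≡ 4 (mod 8): 77·t ≡ 4 − 34 = -30 (mod 8).
    Reduce coefficients mod 8: 5·t ≡ 2 (mod 8).
    The inverse of 5 mod 8 is 5 (since 5·5 = 25 = 3·8 + 1), so t ≡ 5·2 = 10 ≡ 2 (mod 8).
    Then x = 34 + 77·2 = 188, valid modulo lcm(77, 8) = 616: x ≡ 188 (mod 616).
Verify: 188 mod 7 = 6 ✓, 188 mod 11 = 1 ✓, 188 mod 8 = 4 ✓.

x ≡ 188 (mod 616).


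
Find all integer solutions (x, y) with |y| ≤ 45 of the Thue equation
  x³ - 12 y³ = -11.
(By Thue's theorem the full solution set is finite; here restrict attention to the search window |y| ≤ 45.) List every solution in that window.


The equation is x³ - 12y³ = -11. For fixed y, x³ = 12·y³ − 11, so a solution requires the RHS to be a perfect cube.
Strategy: iterate y from -45 to 45, compute RHS = 12·y³ − 11, and check whether it is a (positive or negative) perfect cube.
Check small values of y:
  y = 0: RHS = -11 is not a perfect cube.
  y = 1: RHS = 1 = (1)³ ⇒ x = 1 works.
  y = -1: RHS = -23 is not a perfect cube.
  y = 2: RHS = 85 is not a perfect cube.
  y = -2: RHS = -107 is not a perfect cube.
  y = 3: RHS = 313 is not a perfect cube.
  y = -3: RHS = -335 is not a perfect cube.
Continuing the search up to |y| = 45 finds no further solutions beyond those listed.
Collected solutions: (1, 1).

Solutions (with |y| ≤ 45): (1, 1).


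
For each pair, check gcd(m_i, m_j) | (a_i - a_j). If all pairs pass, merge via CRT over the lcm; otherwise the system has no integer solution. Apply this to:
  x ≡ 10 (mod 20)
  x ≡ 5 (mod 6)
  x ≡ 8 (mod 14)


Moduli 20, 6, 14 are not pairwise coprime, so CRT works modulo lcm(m_i) when all pairwise compatibility conditions hold.
Pairwise compatibility: gcd(m_i, m_j) must divide a_i - a_j for every pair.
Merge one congruence at a time:
  Start: x ≡ 10 (mod 20).
  Combine with x ≡ 5 (mod 6): gcd(20, 6) = 2, and 5 - 10 = -5 is NOT divisible by 2.
    ⇒ system is inconsistent (no integer solution).

No solution (the system is inconsistent).


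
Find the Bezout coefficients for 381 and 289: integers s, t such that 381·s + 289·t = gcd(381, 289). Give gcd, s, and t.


Euclidean algorithm on (381, 289) — divide until remainder is 0:
  381 = 1 · 289 + 92
  289 = 3 · 92 + 13
  92 = 7 · 13 + 1
  13 = 13 · 1 + 0
gcd(381, 289) = 1.
Track Bezout coefficients alongside the remainders: start with r₀ = 381 = a·1 + b·0 (s = 1, t = 0) and r₁ = 289 = a·0 + b·1 (s = 0, t = 1); each new remainder r_{k+1} = r_{k-1} − q_k·r_k inherits s_{k+1} = s_{k-1} − q_k·s_k, t_{k+1} = t_{k-1} − q_k·t_k, so r_k = a·s_k + b·t_k at every step:
  q = 1: r = 92, s = 1 − 1·0 = 1, t = 0 − 1·1 = -1  (check: 381·1 + 289·(-1) = 92)
  q = 3: r = 13, s = 0 − 3·1 = -3, t = 1 − 3·(-1) = 4  (check: 381·(-3) + 289·4 = 13)
  q = 7: r = 1, s = 1 − 7·(-3) = 22, t = -1 − 7·4 = -29  (check: 381·22 + 289·(-29) = 1)
The row with r = 1 (the gcd) gives the Bezout coefficients s = 22, t = -29.
Result: 381 · (22) + 289 · (-29) = 1.

gcd(381, 289) = 1; s = 22, t = -29 (check: 381·22 + 289·(-29) = 1).


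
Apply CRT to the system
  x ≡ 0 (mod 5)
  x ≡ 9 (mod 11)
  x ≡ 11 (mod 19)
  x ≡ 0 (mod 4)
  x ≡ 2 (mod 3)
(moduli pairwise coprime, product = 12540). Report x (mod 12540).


Product of moduli M = 5 · 11 · 19 · 4 · 3 = 12540.
Merge one congruence at a time:
  Start: x ≡ 0 (mod 5).
  Combine with x ≡ 9 (mod 11); new modulus lcm = 55.
    Write x = 0 + 5·t and substitute into x ≡ 9 (mod 11): 5·t ≡ 9 − 0 = 9 (mod 11).
    The inverse of 5 mod 11 is 9 (since 5·9 = 45 = 4·11 + 1), so t ≡ 9·9 = 81 ≡ 4 (mod 11).
    Then x = 0 + 5·4 = 20, valid modulo lcm(5, 11) = 55: x ≡ 20 (mod 55).
  Combine with x ≡ 11 (mod 19); new modulus lcm = 1045.
    Write x = 20 + 55·t and substitute into x ≡ 11 (mod 19): 55·t ≡ 11 − 20 = -9 (mod 19).
    Reduce coefficients mod 19: 17·t ≡ 10 (mod 19).
    The inverse of 17 mod 19 is 9 (since 17·9 = 153 = 8·19 + 1), so t ≡ 9·10 = 90 ≡ 14 (mod 19).
    Then x = 20 + 55·14 = 790, valid modulo lcm(55, 19) = 1045: x ≡ 790 (mod 1045).
  Combine with x ≡ 0 (mod 4); new modulus lcm = 4180.
    Write x = 790 + 1045·t and substitute into x ≡ 0 (mod 4): 1045·t ≡ 0 − 790 = -790 (mod 4).
    Reduce coefficients mod 4: 1·t ≡ 2 (mod 4).
    So t ≡ 2 (mod 4).
    Then x = 790 + 1045·2 = 2880, valid modulo lcm(1045, 4) = 4180: x ≡ 2880 (mod 4180).
  Combine with x ≡ 2 (mod 3); new modulus lcm = 12540.
    Write x = 2880 + 4180·t and substitute into x ≡ 2 (mod 3): 4180·t ≡ 2 − 2880 = -2878 (mod 3).
    Reduce coefficients mod 3: 1·t ≡ 2 (mod 3).
    So t ≡ 2 (mod 3).
    Then x = 2880 + 4180·2 = 11240, valid modulo lcm(4180, 3) = 12540: x ≡ 11240 (mod 12540).
Verify against each original: 11240 mod 5 = 0, 11240 mod 11 = 9, 11240 mod 19 = 11, 11240 mod 4 = 0, 11240 mod 3 = 2.

x ≡ 11240 (mod 12540).


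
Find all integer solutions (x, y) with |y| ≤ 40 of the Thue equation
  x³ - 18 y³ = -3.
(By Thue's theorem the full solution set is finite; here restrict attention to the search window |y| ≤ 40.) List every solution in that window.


The equation is x³ - 18y³ = -3. For fixed y, x³ = 18·y³ − 3, so a solution requires the RHS to be a perfect cube.
Strategy: iterate y from -40 to 40, compute RHS = 18·y³ − 3, and check whether it is a (positive or negative) perfect cube.
Check small values of y:
  y = 0: RHS = -3 is not a perfect cube.
  y = 1: RHS = 15 is not a perfect cube.
  y = -1: RHS = -21 is not a perfect cube.
  y = 2: RHS = 141 is not a perfect cube.
  y = -2: RHS = -147 is not a perfect cube.
  y = 3: RHS = 483 is not a perfect cube.
  y = -3: RHS = -489 is not a perfect cube.
Continuing the search up to |y| = 40 finds no solutions either.
No (x, y) in the scanned range satisfies the equation.

No integer solutions with |y| ≤ 40.


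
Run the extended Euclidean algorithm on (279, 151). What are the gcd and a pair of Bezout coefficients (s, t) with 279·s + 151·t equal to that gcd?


Euclidean algorithm on (279, 151) — divide until remainder is 0:
  279 = 1 · 151 + 128
  151 = 1 · 128 + 23
  128 = 5 · 23 + 13
  23 = 1 · 13 + 10
  13 = 1 · 10 + 3
  10 = 3 · 3 + 1
  3 = 3 · 1 + 0
gcd(279, 151) = 1.
Track Bezout coefficients alongside the remainders: start with r₀ = 279 = a·1 + b·0 (s = 1, t = 0) and r₁ = 151 = a·0 + b·1 (s = 0, t = 1); each new remainder r_{k+1} = r_{k-1} − q_k·r_k inherits s_{k+1} = s_{k-1} − q_k·s_k, t_{k+1} = t_{k-1} − q_k·t_k, so r_k = a·s_k + b·t_k at every step:
  q = 1: r = 128, s = 1 − 1·0 = 1, t = 0 − 1·1 = -1  (check: 279·1 + 151·(-1) = 128)
  q = 1: r = 23, s = 0 − 1·1 = -1, t = 1 − 1·(-1) = 2  (check: 279·(-1) + 151·2 = 23)
  q = 5: r = 13, s = 1 − 5·(-1) = 6, t = -1 − 5·2 = -11  (check: 279·6 + 151·(-11) = 13)
  q = 1: r = 10, s = -1 − 1·6 = -7, t = 2 − 1·(-11) = 13  (check: 279·(-7) + 151·13 = 10)
  q = 1: r = 3, s = 6 − 1·(-7) = 13, t = -11 − 1·13 = -24  (check: 279·13 + 151·(-24) = 3)
  q = 3: r = 1, s = -7 − 3·13 = -46, t = 13 − 3·(-24) = 85  (check: 279·(-46) + 151·85 = 1)
The row with r = 1 (the gcd) gives the Bezout coefficients s = -46, t = 85.
Result: 279 · (-46) + 151 · (85) = 1.

gcd(279, 151) = 1; s = -46, t = 85 (check: 279·(-46) + 151·85 = 1).


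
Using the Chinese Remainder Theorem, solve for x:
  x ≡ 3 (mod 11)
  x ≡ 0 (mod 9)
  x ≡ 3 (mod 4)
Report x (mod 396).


Moduli 11, 9, 4 are pairwise coprime; by CRT there is a unique solution modulo M = 11 · 9 · 4 = 396.
Solve pairwise, accumulating the modulus:
  Start with x ≡ 3 (mod 11).
  Combine with x ≡ 0 (mod 9): since gcd(11, 9) = 1, we get a unique residue mod 99.
    Write x = 3 + 11·t and substitute into x ≡ 0 (mod 9): 11·t ≡ 0 − 3 = -3 (mod 9).
    Reduce coefficients mod 9: 2·t ≡ 6 (mod 9).
    The inverse of 2 mod 9 is 5 (since 2·5 = 10 = 1·9 + 1), so t ≡ 5·6 = 30 ≡ 3 (mod 9).
    Then x = 3 + 11·3 = 36, valid modulo lcm(11, 9) = 99: x ≡ 36 (mod 99).
  Combine with x ≡ 3 (mod 4): since gcd(99, 4) = 1, we get a unique residue mod 396.
    Write x = 36 + 99·t and substitute into x ≡ 3 (mod 4): 99·t ≡ 3 − 36 = -33 (mod 4).
    Reduce coefficients mod 4: 3·t ≡ 3 (mod 4).
    The inverse of 3 mod 4 is 3 (since 3·3 = 9 = 2·4 + 1), so t ≡ 3·3 = 9 ≡ 1 (mod 4).
    Then x = 36 + 99·1 = 135, valid modulo lcm(99, 4) = 396: x ≡ 135 (mod 396).
Verify: 135 mod 11 = 3 ✓, 135 mod 9 = 0 ✓, 135 mod 4 = 3 ✓.

x ≡ 135 (mod 396).


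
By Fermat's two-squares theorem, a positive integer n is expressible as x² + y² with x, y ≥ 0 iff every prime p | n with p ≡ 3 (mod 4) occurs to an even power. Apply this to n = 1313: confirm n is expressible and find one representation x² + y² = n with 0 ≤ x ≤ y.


Step 1: Factor n = 1313 = 13 · 101.
Step 2: Check the mod-4 condition on each prime factor: 13 ≡ 1 (mod 4), exponent 1; 101 ≡ 1 (mod 4), exponent 1.
All primes ≡ 3 (mod 4) appear to even exponent (or don't appear), so by the two-squares theorem n IS expressible as a sum of two squares.
Step 3: Build a representation. Here n = 13 · 101 is a product of primes ≡ 1 (mod 4). Each prime p ≡ 1 (mod 4) is itself a sum of two squares; find a² by testing p − a² for a perfect square:
  13: 13 − 1² = 12, 13 − 2² = 9 = 3² ⇒ 13 = 2² + 3².
  101: 101 − 1² = 100 = 10² ⇒ 101 = 1² + 10².
  Combine using the Brahmagupta–Fibonacci identity (a² + b²)(c² + d²) = (ac − bd)² + (ad + bc)² = (ac + bd)² + (ad − bc)²:
  13 · 101 = 1313: from (2² + 3²)(1² + 10²), take (2·1 − 3·10, 2·10 + 3·1) = (2 − 30, 20 + 3) = (-28, 23); dropping signs (only squares matter) gives (28, 23); check 28² + 23² = 784 + 529 = 1313 ✓.
Step 4: Order so x ≤ y and verify: 23² + 28² = 529 + 784 = 1313 = n. ✓

n = 1313 = 23² + 28² (one valid representation with x ≤ y).


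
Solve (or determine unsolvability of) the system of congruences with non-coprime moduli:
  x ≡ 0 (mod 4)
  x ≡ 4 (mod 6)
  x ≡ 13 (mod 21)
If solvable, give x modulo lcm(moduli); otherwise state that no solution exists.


Moduli 4, 6, 21 are not pairwise coprime, so CRT works modulo lcm(m_i) when all pairwise compatibility conditions hold.
Pairwise compatibility: gcd(m_i, m_j) must divide a_i - a_j for every pair.
Merge one congruence at a time:
  Start: x ≡ 0 (mod 4).
  Combine with x ≡ 4 (mod 6): gcd(4, 6) = 2; 4 - 0 = 4, which IS divisible by 2, so compatible.
    Write x = 0 + 4·t and substitute into x ≡ 4 (mod 6): 4·t ≡ 4 − 0 = 4 (mod 6).
    Divide the congruence (and modulus) by g = 2: 2·t ≡ 2 (mod 3).
    The inverse of 2 mod 3 is 2 (since 2·2 = 4 = 1·3 + 1), so t ≡ 2·2 = 4 ≡ 1 (mod 3).
    Then x = 0 + 4·1 = 4, valid modulo lcm(4, 6) = 12: x ≡ 4 (mod 12).
  Combine with x ≡ 13 (mod 21): gcd(12, 21) = 3; 13 - 4 = 9, which IS divisible by 3, so compatible.
    Write x = 4 + 12·t and substitute into x ≡ 13 (mod 21): 12·t ≡ 13 − 4 = 9 (mod 21).
    Divide the congruence (and modulus) by g = 3: 4·t ≡ 3 (mod 7).
    The inverse of 4 mod 7 is 2 (since 4·2 = 8 = 1·7 + 1), so t ≡ 2·3 = 6 ≡ 6 (mod 7).
    Then x = 4 + 12·6 = 76, valid modulo lcm(12, 21) = 84: x ≡ 76 (mod 84).
Verify: 76 mod 4 = 0, 76 mod 6 = 4, 76 mod 21 = 13.

x ≡ 76 (mod 84).


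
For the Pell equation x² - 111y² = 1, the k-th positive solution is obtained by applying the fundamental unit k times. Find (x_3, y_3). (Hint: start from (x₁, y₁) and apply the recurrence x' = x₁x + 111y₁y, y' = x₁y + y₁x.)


Step 1: Find the fundamental solution (x₁, y₁) of x² - 111y² = 1.
  Expand √111 as a continued fraction. a₀ = ⌊√111⌋ = 10; iterate m_{k+1} = d_k·a_k − m_k, d_{k+1} = (111 − m_{k+1}²)/d_k, a_{k+1} = ⌊(a₀ + m_{k+1})/d_{k+1}⌋ (starting m₀ = 0, d₀ = 1), with convergents p_k = a_k·p_{k-1} + p_{k-2}, q_k = a_k·q_{k-1} + q_{k-2} (p₋₁ = 1, q₋₁ = 0):
  k = 0: a₀ = 10; p₀/q₀ = 10/1; p₀² − 111·q₀² = 100 − 111 = -11.
  k = 1: m = 10, d = 11, a = ⌊(10 + 10)/11⌋ = 1; p/q = (1·10 + 1)/(1·1 + 0) = 11/1; p² − 111·q² = 121 − 111 = 10.
  k = 2: m = 1, d = 10, a = ⌊(10 + 1)/10⌋ = 1; p/q = (1·11 + 10)/(1·1 + 1) = 21/2; p² − 111·q² = 441 − 444 = -3.
  k = 3: m = 9, d = 3, a = ⌊(10 + 9)/3⌋ = 6; p/q = (6·21 + 11)/(6·2 + 1) = 137/13; p² − 111·q² = 18769 − 18759 = 10.
  k = 4: m = 9, d = 10, a = ⌊(10 + 9)/10⌋ = 1; p/q = (1·137 + 21)/(1·13 + 2) = 158/15; p² − 111·q² = 24964 − 24975 = -11.
  k = 5: m = 1, d = 11, a = ⌊(10 + 1)/11⌋ = 1; p/q = (1·158 + 137)/(1·15 + 13) = 295/28; p² − 111·q² = 87025 − 87024 = 1.
  The first convergent with p² − 111·q² = 1 gives the fundamental solution (x₁, y₁) = (295, 28).
Step 2: Apply the recurrence (x_{n+1}, y_{n+1}) = (x₁x_n + 111y₁y_n, x₁y_n + y₁x_n) repeatedly.
  From (x_1, y_1) = (295, 28): x_2 = 295·295 + 111·28·28 = 174049; y_2 = 295·28 + 28·295 = 16520.
  From (x_2, y_2) = (174049, 16520): x_3 = 295·174049 + 111·28·16520 = 102688615; y_3 = 295·16520 + 28·174049 = 9746772.
Step 3: Verify x_3² - 111·y_3² = 10544951650618225 - 10544951650618224 = 1 (should be 1). ✓

(x_1, y_1) = (295, 28); (x_3, y_3) = (102688615, 9746772).


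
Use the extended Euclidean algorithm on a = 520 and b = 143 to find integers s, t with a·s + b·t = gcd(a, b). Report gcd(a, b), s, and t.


Euclidean algorithm on (520, 143) — divide until remainder is 0:
  520 = 3 · 143 + 91
  143 = 1 · 91 + 52
  91 = 1 · 52 + 39
  52 = 1 · 39 + 13
  39 = 3 · 13 + 0
gcd(520, 143) = 13.
Track Bezout coefficients alongside the remainders: start with r₀ = 520 = a·1 + b·0 (s = 1, t = 0) and r₁ = 143 = a·0 + b·1 (s = 0, t = 1); each new remainder r_{k+1} = r_{k-1} − q_k·r_k inherits s_{k+1} = s_{k-1} − q_k·s_k, t_{k+1} = t_{k-1} − q_k·t_k, so r_k = a·s_k + b·t_k at every step:
  q = 3: r = 91, s = 1 − 3·0 = 1, t = 0 − 3·1 = -3  (check: 520·1 + 143·(-3) = 91)
  q = 1: r = 52, s = 0 − 1·1 = -1, t = 1 − 1·(-3) = 4  (check: 520·(-1) + 143·4 = 52)
  q = 1: r = 39, s = 1 − 1·(-1) = 2, t = -3 − 1·4 = -7  (check: 520·2 + 143·(-7) = 39)
  q = 1: r = 13, s = -1 − 1·2 = -3, t = 4 − 1·(-7) = 11  (check: 520·(-3) + 143·11 = 13)
The row with r = 13 (the gcd) gives the Bezout coefficients s = -3, t = 11.
Result: 520 · (-3) + 143 · (11) = 13.

gcd(520, 143) = 13; s = -3, t = 11 (check: 520·(-3) + 143·11 = 13).


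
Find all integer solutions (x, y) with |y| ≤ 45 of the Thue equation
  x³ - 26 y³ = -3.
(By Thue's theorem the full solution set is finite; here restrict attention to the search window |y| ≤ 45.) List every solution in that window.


The equation is x³ - 26y³ = -3. For fixed y, x³ = 26·y³ − 3, so a solution requires the RHS to be a perfect cube.
Strategy: iterate y from -45 to 45, compute RHS = 26·y³ − 3, and check whether it is a (positive or negative) perfect cube.
Check small values of y:
  y = 0: RHS = -3 is not a perfect cube.
  y = 1: RHS = 23 is not a perfect cube.
  y = -1: RHS = -29 is not a perfect cube.
  y = 2: RHS = 205 is not a perfect cube.
  y = -2: RHS = -211 is not a perfect cube.
  y = 3: RHS = 699 is not a perfect cube.
  y = -3: RHS = -705 is not a perfect cube.
Continuing the search up to |y| = 45 finds no solutions either.
No (x, y) in the scanned range satisfies the equation.

No integer solutions with |y| ≤ 45.


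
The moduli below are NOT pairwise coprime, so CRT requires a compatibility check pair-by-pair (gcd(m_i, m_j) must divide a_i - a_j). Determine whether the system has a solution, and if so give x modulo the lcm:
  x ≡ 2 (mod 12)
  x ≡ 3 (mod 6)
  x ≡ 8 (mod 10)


Moduli 12, 6, 10 are not pairwise coprime, so CRT works modulo lcm(m_i) when all pairwise compatibility conditions hold.
Pairwise compatibility: gcd(m_i, m_j) must divide a_i - a_j for every pair.
Merge one congruence at a time:
  Start: x ≡ 2 (mod 12).
  Combine with x ≡ 3 (mod 6): gcd(12, 6) = 6, and 3 - 2 = 1 is NOT divisible by 6.
    ⇒ system is inconsistent (no integer solution).

No solution (the system is inconsistent).


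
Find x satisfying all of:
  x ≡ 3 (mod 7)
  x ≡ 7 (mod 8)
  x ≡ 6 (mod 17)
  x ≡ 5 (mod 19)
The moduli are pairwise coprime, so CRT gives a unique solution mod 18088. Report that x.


Product of moduli M = 7 · 8 · 17 · 19 = 18088.
Merge one congruence at a time:
  Start: x ≡ 3 (mod 7).
  Combine with x ≡ 7 (mod 8); new modulus lcm = 56.
    Write x = 3 + 7·t and substitute into x ≡ 7 (mod 8): 7·t ≡ 7 − 3 = 4 (mod 8).
    The inverse of 7 mod 8 is 7 (since 7·7 = 49 = 6·8 + 1), so t ≡ 7·4 = 28 ≡ 4 (mod 8).
    Then x = 3 + 7·4 = 31, valid modulo lcm(7, 8) = 56: x ≡ 31 (mod 56).
  Combine with x ≡ 6 (mod 17); new modulus lcm = 952.
    Write x = 31 + 56·t and substitute into x ≡ 6 (mod 17): 56·t ≡ 6 − 31 = -25 (mod 17).
    Reduce coefficients mod 17: 5·t ≡ 9 (mod 17).
    The inverse of 5 mod 17 is 7 (since 5·7 = 35 = 2·17 + 1), so t ≡ 7·9 = 63 ≡ 12 (mod 17).
    Then x = 31 + 56·12 = 703, valid modulo lcm(56, 17) = 952: x ≡ 703 (mod 952).
  Combine with x ≡ 5 (mod 19); new modulus lcm = 18088.
    Write x = 703 + 952·t and substitute into x ≡ 5 (mod 19): 952·t ≡ 5 − 703 = -698 (mod 19).
    Reduce coefficients mod 19: 2·t ≡ 5 (mod 19).
    The inverse of 2 mod 19 is 10 (since 2·10 = 20 = 1·19 + 1), so t ≡ 10·5 = 50 ≡ 12 (mod 19).
    Then x = 703 + 952·12 = 12127, valid modulo lcm(952, 19) = 18088: x ≡ 12127 (mod 18088).
Verify against each original: 12127 mod 7 = 3, 12127 mod 8 = 7, 12127 mod 17 = 6, 12127 mod 19 = 5.

x ≡ 12127 (mod 18088).


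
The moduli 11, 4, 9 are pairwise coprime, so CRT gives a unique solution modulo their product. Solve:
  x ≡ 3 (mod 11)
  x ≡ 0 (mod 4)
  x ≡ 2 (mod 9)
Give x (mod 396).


Moduli 11, 4, 9 are pairwise coprime; by CRT there is a unique solution modulo M = 11 · 4 · 9 = 396.
Solve pairwise, accumulating the modulus:
  Start with x ≡ 3 (mod 11).
  Combine with x ≡ 0 (mod 4): since gcd(11, 4) = 1, we get a unique residue mod 44.
    Write x = 3 + 11·t and substitute into x ≡ 0 (mod 4): 11·t ≡ 0 − 3 = -3 (mod 4).
    Reduce coefficients mod 4: 3·t ≡ 1 (mod 4).
    The inverse of 3 mod 4 is 3 (since 3·3 = 9 = 2·4 + 1), so t ≡ 3·1 = 3 ≡ 3 (mod 4).
    Then x = 3 + 11·3 = 36, valid modulo lcm(11, 4) = 44: x ≡ 36 (mod 44).
  Combine with x ≡ 2 (mod 9): since gcd(44, 9) = 1, we get a unique residue mod 396.
    Write x = 36 + 44·t and substitute into x ≡ 2 (mod 9): 44·t ≡ 2 − 36 = -34 (mod 9).
    Reduce coefficients mod 9: 8·t ≡ 2 (mod 9).
    The inverse of 8 mod 9 is 8 (since 8·8 = 64 = 7·9 + 1), so t ≡ 8·2 = 16 ≡ 7 (mod 9).
    Then x = 36 + 44·7 = 344, valid modulo lcm(44, 9) = 396: x ≡ 344 (mod 396).
Verify: 344 mod 11 = 3 ✓, 344 mod 4 = 0 ✓, 344 mod 9 = 2 ✓.

x ≡ 344 (mod 396).


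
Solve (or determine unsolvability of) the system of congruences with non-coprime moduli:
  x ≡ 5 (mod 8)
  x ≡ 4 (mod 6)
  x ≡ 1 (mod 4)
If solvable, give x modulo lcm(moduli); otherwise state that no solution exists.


Moduli 8, 6, 4 are not pairwise coprime, so CRT works modulo lcm(m_i) when all pairwise compatibility conditions hold.
Pairwise compatibility: gcd(m_i, m_j) must divide a_i - a_j for every pair.
Merge one congruence at a time:
  Start: x ≡ 5 (mod 8).
  Combine with x ≡ 4 (mod 6): gcd(8, 6) = 2, and 4 - 5 = -1 is NOT divisible by 2.
    ⇒ system is inconsistent (no integer solution).

No solution (the system is inconsistent).


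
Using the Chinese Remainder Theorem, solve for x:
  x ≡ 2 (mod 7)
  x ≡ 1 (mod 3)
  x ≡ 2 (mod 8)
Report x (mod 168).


Moduli 7, 3, 8 are pairwise coprime; by CRT there is a unique solution modulo M = 7 · 3 · 8 = 168.
Solve pairwise, accumulating the modulus:
  Start with x ≡ 2 (mod 7).
  Combine with x ≡ 1 (mod 3): since gcd(7, 3) = 1, we get a unique residue mod 21.
    Write x = 2 + 7·t and substitute into x ≡ 1 (mod 3): 7·t ≡ 1 − 2 = -1 (mod 3).
    Reduce coefficients mod 3: 1·t ≡ 2 (mod 3).
    So t ≡ 2 (mod 3).
    Then x = 2 + 7·2 = 16, valid modulo lcm(7, 3) = 21: x ≡ 16 (mod 21).
  Combine with x ≡ 2 (mod 8): since gcd(21, 8) = 1, we get a unique residue mod 168.
    Write x = 16 + 21·t and substitute into x ≡ 2 (mod 8): 21·t ≡ 2 − 16 = -14 (mod 8).
    Reduce coefficients mod 8: 5·t ≡ 2 (mod 8).
    The inverse of 5 mod 8 is 5 (since 5·5 = 25 = 3·8 + 1), so t ≡ 5·2 = 10 ≡ 2 (mod 8).
    Then x = 16 + 21·2 = 58, valid modulo lcm(21, 8) = 168: x ≡ 58 (mod 168).
Verify: 58 mod 7 = 2 ✓, 58 mod 3 = 1 ✓, 58 mod 8 = 2 ✓.

x ≡ 58 (mod 168).


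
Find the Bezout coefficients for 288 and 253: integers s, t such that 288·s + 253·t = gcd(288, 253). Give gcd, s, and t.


Euclidean algorithm on (288, 253) — divide until remainder is 0:
  288 = 1 · 253 + 35
  253 = 7 · 35 + 8
  35 = 4 · 8 + 3
  8 = 2 · 3 + 2
  3 = 1 · 2 + 1
  2 = 2 · 1 + 0
gcd(288, 253) = 1.
Track Bezout coefficients alongside the remainders: start with r₀ = 288 = a·1 + b·0 (s = 1, t = 0) and r₁ = 253 = a·0 + b·1 (s = 0, t = 1); each new remainder r_{k+1} = r_{k-1} − q_k·r_k inherits s_{k+1} = s_{k-1} − q_k·s_k, t_{k+1} = t_{k-1} − q_k·t_k, so r_k = a·s_k + b·t_k at every step:
  q = 1: r = 35, s = 1 − 1·0 = 1, t = 0 − 1·1 = -1  (check: 288·1 + 253·(-1) = 35)
  q = 7: r = 8, s = 0 − 7·1 = -7, t = 1 − 7·(-1) = 8  (check: 288·(-7) + 253·8 = 8)
  q = 4: r = 3, s = 1 − 4·(-7) = 29, t = -1 − 4·8 = -33  (check: 288·29 + 253·(-33) = 3)
  q = 2: r = 2, s = -7 − 2·29 = -65, t = 8 − 2·(-33) = 74  (check: 288·(-65) + 253·74 = 2)
  q = 1: r = 1, s = 29 − 1·(-65) = 94, t = -33 − 1·74 = -107  (check: 288·94 + 253·(-107) = 1)
The row with r = 1 (the gcd) gives the Bezout coefficients s = 94, t = -107.
Result: 288 · (94) + 253 · (-107) = 1.

gcd(288, 253) = 1; s = 94, t = -107 (check: 288·94 + 253·(-107) = 1).


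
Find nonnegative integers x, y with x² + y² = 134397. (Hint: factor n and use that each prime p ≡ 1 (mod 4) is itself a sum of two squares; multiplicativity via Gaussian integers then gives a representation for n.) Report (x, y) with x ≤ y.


Step 1: Factor n = 134397 = 3^2 · 109 · 137.
Step 2: Check the mod-4 condition on each prime factor: 3 ≡ 3 (mod 4), exponent 2 (must be even); 109 ≡ 1 (mod 4), exponent 1; 137 ≡ 1 (mod 4), exponent 1.
All primes ≡ 3 (mod 4) appear to even exponent (or don't appear), so by the two-squares theorem n IS expressible as a sum of two squares.
Step 3: Build a representation. Group n = k² · m with k = 3 and m = 109 · 137 = 14933 (a product of primes ≡ 1 (mod 4)); a representation of m scales to one of n via (k·x)² + (k·y)² = k²(x² + y²). Each prime p ≡ 1 (mod 4) is itself a sum of two squares; find a² by testing p − a² for a perfect square:
  109: 109 − 1² = 108, 109 − 2² = 105, 109 − 3² = 100 = 10² ⇒ 109 = 3² + 10².
  137: 137 − 1² = 136, 137 − 2² = 133, 137 − 3² = 128, 137 − 4² = 121 = 11² ⇒ 137 = 4² + 11².
  Combine using the Brahmagupta–Fibonacci identity (a² + b²)(c² + d²) = (ac − bd)² + (ad + bc)² = (ac + bd)² + (ad − bc)²:
  109 · 137 = 14933: from (3² + 10²)(4² + 11²), take (3·4 − 10·11, 3·11 + 10·4) = (12 − 110, 33 + 40) = (-98, 73); dropping signs (only squares matter) gives (98, 73); check 98² + 73² = 9604 + 5329 = 14933 ✓.
  Scale by k = 3: (3·98, 3·73) = (294, 219).
Step 4: Order so x ≤ y and verify: 219² + 294² = 47961 + 86436 = 134397 = n. ✓

n = 134397 = 219² + 294² (one valid representation with x ≤ y).


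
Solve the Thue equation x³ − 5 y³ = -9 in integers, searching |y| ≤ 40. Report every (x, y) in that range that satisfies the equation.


The equation is x³ - 5y³ = -9. For fixed y, x³ = 5·y³ − 9, so a solution requires the RHS to be a perfect cube.
Strategy: iterate y from -40 to 40, compute RHS = 5·y³ − 9, and check whether it is a (positive or negative) perfect cube.
Check small values of y:
  y = 0: RHS = -9 is not a perfect cube.
  y = 1: RHS = -4 is not a perfect cube.
  y = -1: RHS = -14 is not a perfect cube.
  y = 2: RHS = 31 is not a perfect cube.
  y = -2: RHS = -49 is not a perfect cube.
  y = 3: RHS = 126 is not a perfect cube.
  y = -3: RHS = -144 is not a perfect cube.
Continuing the search up to |y| = 40 finds no solutions either.
No (x, y) in the scanned range satisfies the equation.

No integer solutions with |y| ≤ 40.


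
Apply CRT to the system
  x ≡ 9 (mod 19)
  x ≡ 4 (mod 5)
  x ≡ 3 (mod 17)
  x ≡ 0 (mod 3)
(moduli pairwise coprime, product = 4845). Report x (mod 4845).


Product of moduli M = 19 · 5 · 17 · 3 = 4845.
Merge one congruence at a time:
  Start: x ≡ 9 (mod 19).
  Combine with x ≡ 4 (mod 5); new modulus lcm = 95.
    Write x = 9 + 19·t and substitute into x ≡ 4 (mod 5): 19·t ≡ 4 − 9 = -5 (mod 5).
    Reduce coefficients mod 5: 4·t ≡ 0 (mod 5).
    The inverse of 4 mod 5 is 4 (since 4·4 = 16 = 3·5 + 1), so t ≡ 4·0 = 0 ≡ 0 (mod 5).
    Then x = 9 + 19·0 = 9, valid modulo lcm(19, 5) = 95: x ≡ 9 (mod 95).
  Combine with x ≡ 3 (mod 17); new modulus lcm = 1615.
    Write x = 9 + 95·t and substitute into x ≡ 3 (mod 17): 95·t ≡ 3 − 9 = -6 (mod 17).
    Reduce coefficients mod 17: 10·t ≡ 11 (mod 17).
    The inverse of 10 mod 17 is 12 (since 10·12 = 120 = 7·17 + 1), so t ≡ 12·11 = 132 ≡ 13 (mod 17).
    Then x = 9 + 95·13 = 1244, valid modulo lcm(95, 17) = 1615: x ≡ 1244 (mod 1615).
  Combine with x ≡ 0 (mod 3); new modulus lcm = 4845.
    Write x = 1244 + 1615·t and substitute into x ≡ 0 (mod 3): 1615·t ≡ 0 − 1244 = -1244 (mod 3).
    Reduce coefficients mod 3: 1·t ≡ 1 (mod 3).
    So t ≡ 1 (mod 3).
    Then x = 1244 + 1615·1 = 2859, valid modulo lcm(1615, 3) = 4845: x ≡ 2859 (mod 4845).
Verify against each original: 2859 mod 19 = 9, 2859 mod 5 = 4, 2859 mod 17 = 3, 2859 mod 3 = 0.

x ≡ 2859 (mod 4845).


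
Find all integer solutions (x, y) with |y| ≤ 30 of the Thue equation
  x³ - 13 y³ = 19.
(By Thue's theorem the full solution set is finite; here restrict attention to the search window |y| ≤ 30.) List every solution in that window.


The equation is x³ - 13y³ = 19. For fixed y, x³ = 13·y³ + 19, so a solution requires the RHS to be a perfect cube.
Strategy: iterate y from -30 to 30, compute RHS = 13·y³ + 19, and check whether it is a (positive or negative) perfect cube.
Check small values of y:
  y = 0: RHS = 19 is not a perfect cube.
  y = 1: RHS = 32 is not a perfect cube.
  y = -1: RHS = 6 is not a perfect cube.
  y = 2: RHS = 123 is not a perfect cube.
  y = -2: RHS = -85 is not a perfect cube.
  y = 3: RHS = 370 is not a perfect cube.
  y = -3: RHS = -332 is not a perfect cube.
Continuing the search up to |y| = 30 finds no solutions either.
No (x, y) in the scanned range satisfies the equation.

No integer solutions with |y| ≤ 30.


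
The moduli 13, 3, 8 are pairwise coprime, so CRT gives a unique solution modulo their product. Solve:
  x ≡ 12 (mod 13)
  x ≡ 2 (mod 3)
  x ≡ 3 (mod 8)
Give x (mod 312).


Moduli 13, 3, 8 are pairwise coprime; by CRT there is a unique solution modulo M = 13 · 3 · 8 = 312.
Solve pairwise, accumulating the modulus:
  Start with x ≡ 12 (mod 13).
  Combine with x ≡ 2 (mod 3): since gcd(13, 3) = 1, we get a unique residue mod 39.
    Write x = 12 + 13·t and substitute into x ≡ 2 (mod 3): 13·t ≡ 2 − 12 = -10 (mod 3).
    Reduce coefficients mod 3: 1·t ≡ 2 (mod 3).
    So t ≡ 2 (mod 3).
    Then x = 12 + 13·2 = 38, valid modulo lcm(13, 3) = 39: x ≡ 38 (mod 39).
  Combine with x ≡ 3 (mod 8): since gcd(39, 8) = 1, we get a unique residue mod 312.
    Write x = 38 + 39·t and substitute into x ≡ 3 (mod 8): 39·t ≡ 3 − 38 = -35 (mod 8).
    Reduce coefficients mod 8: 7·t ≡ 5 (mod 8).
    The inverse of 7 mod 8 is 7 (since 7·7 = 49 = 6·8 + 1), so t ≡ 7·5 = 35 ≡ 3 (mod 8).
    Then x = 38 + 39·3 = 155, valid modulo lcm(39, 8) = 312: x ≡ 155 (mod 312).
Verify: 155 mod 13 = 12 ✓, 155 mod 3 = 2 ✓, 155 mod 8 = 3 ✓.

x ≡ 155 (mod 312).


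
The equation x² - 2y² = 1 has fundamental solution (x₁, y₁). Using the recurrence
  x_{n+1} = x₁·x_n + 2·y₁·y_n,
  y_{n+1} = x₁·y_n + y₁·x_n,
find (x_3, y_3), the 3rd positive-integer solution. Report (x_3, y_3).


Step 1: Find the fundamental solution (x₁, y₁) of x² - 2y² = 1.
  Expand √2 as a continued fraction. a₀ = ⌊√2⌋ = 1; iterate m_{k+1} = d_k·a_k − m_k, d_{k+1} = (2 − m_{k+1}²)/d_k, a_{k+1} = ⌊(a₀ + m_{k+1})/d_{k+1}⌋ (starting m₀ = 0, d₀ = 1), with convergents p_k = a_k·p_{k-1} + p_{k-2}, q_k = a_k·q_{k-1} + q_{k-2} (p₋₁ = 1, q₋₁ = 0):
  k = 0: a₀ = 1; p₀/q₀ = 1/1; p₀² − 2·q₀² = 1 − 2 = -1.
  k = 1: m = 1, d = 1, a = ⌊(1 + 1)/1⌋ = 2; p/q = (2·1 + 1)/(2·1 + 0) = 3/2; p² − 2·q² = 9 − 8 = 1.
  The first convergent with p² − 2·q² = 1 gives the fundamental solution (x₁, y₁) = (3, 2).
Step 2: Apply the recurrence (x_{n+1}, y_{n+1}) = (x₁x_n + 2y₁y_n, x₁y_n + y₁x_n) repeatedly.
  From (x_1, y_1) = (3, 2): x_2 = 3·3 + 2·2·2 = 17; y_2 = 3·2 + 2·3 = 12.
  From (x_2, y_2) = (17, 12): x_3 = 3·17 + 2·2·12 = 99; y_3 = 3·12 + 2·17 = 70.
Step 3: Verify x_3² - 2·y_3² = 9801 - 9800 = 1 (should be 1). ✓

(x_1, y_1) = (3, 2); (x_3, y_3) = (99, 70).


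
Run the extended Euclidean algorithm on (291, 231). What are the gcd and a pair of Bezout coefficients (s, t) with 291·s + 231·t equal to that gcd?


Euclidean algorithm on (291, 231) — divide until remainder is 0:
  291 = 1 · 231 + 60
  231 = 3 · 60 + 51
  60 = 1 · 51 + 9
  51 = 5 · 9 + 6
  9 = 1 · 6 + 3
  6 = 2 · 3 + 0
gcd(291, 231) = 3.
Track Bezout coefficients alongside the remainders: start with r₀ = 291 = a·1 + b·0 (s = 1, t = 0) and r₁ = 231 = a·0 + b·1 (s = 0, t = 1); each new remainder r_{k+1} = r_{k-1} − q_k·r_k inherits s_{k+1} = s_{k-1} − q_k·s_k, t_{k+1} = t_{k-1} − q_k·t_k, so r_k = a·s_k + b·t_k at every step:
  q = 1: r = 60, s = 1 − 1·0 = 1, t = 0 − 1·1 = -1  (check: 291·1 + 231·(-1) = 60)
  q = 3: r = 51, s = 0 − 3·1 = -3, t = 1 − 3·(-1) = 4  (check: 291·(-3) + 231·4 = 51)
  q = 1: r = 9, s = 1 − 1·(-3) = 4, t = -1 − 1·4 = -5  (check: 291·4 + 231·(-5) = 9)
  q = 5: r = 6, s = -3 − 5·4 = -23, t = 4 − 5·(-5) = 29  (check: 291·(-23) + 231·29 = 6)
  q = 1: r = 3, s = 4 − 1·(-23) = 27, t = -5 − 1·29 = -34  (check: 291·27 + 231·(-34) = 3)
The row with r = 3 (the gcd) gives the Bezout coefficients s = 27, t = -34.
Result: 291 · (27) + 231 · (-34) = 3.

gcd(291, 231) = 3; s = 27, t = -34 (check: 291·27 + 231·(-34) = 3).


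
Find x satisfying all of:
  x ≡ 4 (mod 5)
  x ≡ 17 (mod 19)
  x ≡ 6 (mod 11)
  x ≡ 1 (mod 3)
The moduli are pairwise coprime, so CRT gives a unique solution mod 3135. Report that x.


Product of moduli M = 5 · 19 · 11 · 3 = 3135.
Merge one congruence at a time:
  Start: x ≡ 4 (mod 5).
  Combine with x ≡ 17 (mod 19); new modulus lcm = 95.
    Write x = 4 + 5·t and substitute into x ≡ 17 (mod 19): 5·t ≡ 17 − 4 = 13 (mod 19).
    The inverse of 5 mod 19 is 4 (since 5·4 = 20 = 1·19 + 1), so t ≡ 4·13 = 52 ≡ 14 (mod 19).
    Then x = 4 + 5·14 = 74, valid modulo lcm(5, 19) = 95: x ≡ 74 (mod 95).
  Combine with x ≡ 6 (mod 11); new modulus lcm = 1045.
    Write x = 74 + 95·t and substitute into x ≡ 6 (mod 11): 95·t ≡ 6 − 74 = -68 (mod 11).
    Reduce coefficients mod 11: 7·t ≡ 9 (mod 11).
    The inverse of 7 mod 11 is 8 (since 7·8 = 56 = 5·11 + 1), so t ≡ 8·9 = 72 ≡ 6 (mod 11).
    Then x = 74 + 95·6 = 644, valid modulo lcm(95, 11) = 1045: x ≡ 644 (mod 1045).
  Combine with x ≡ 1 (mod 3); new modulus lcm = 3135.
    Write x = 644 + 1045·t and substitute into x ≡ 1 (mod 3): 1045·t ≡ 1 − 644 = -643 (mod 3).
    Reduce coefficients mod 3: 1·t ≡ 2 (mod 3).
    So t ≡ 2 (mod 3).
    Then x = 644 + 1045·2 = 2734, valid modulo lcm(1045, 3) = 3135: x ≡ 2734 (mod 3135).
Verify against each original: 2734 mod 5 = 4, 2734 mod 19 = 17, 2734 mod 11 = 6, 2734 mod 3 = 1.

x ≡ 2734 (mod 3135).


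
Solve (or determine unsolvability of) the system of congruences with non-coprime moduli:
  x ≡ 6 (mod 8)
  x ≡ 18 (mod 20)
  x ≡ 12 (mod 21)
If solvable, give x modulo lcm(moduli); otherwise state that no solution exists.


Moduli 8, 20, 21 are not pairwise coprime, so CRT works modulo lcm(m_i) when all pairwise compatibility conditions hold.
Pairwise compatibility: gcd(m_i, m_j) must divide a_i - a_j for every pair.
Merge one congruence at a time:
  Start: x ≡ 6 (mod 8).
  Combine with x ≡ 18 (mod 20): gcd(8, 20) = 4; 18 - 6 = 12, which IS divisible by 4, so compatible.
    Write x = 6 + 8·t and substitute into x ≡ 18 (mod 20): 8·t ≡ 18 − 6 = 12 (mod 20).
    Divide the congruence (and modulus) by g = 4: 2·t ≡ 3 (mod 5).
    The inverse of 2 mod 5 is 3 (since 2·3 = 6 = 1·5 + 1), so t ≡ 3·3 = 9 ≡ 4 (mod 5).
    Then x = 6 + 8·4 = 38, valid modulo lcm(8, 20) = 40: x ≡ 38 (mod 40).
  Combine with x ≡ 12 (mod 21): gcd(40, 21) = 1; 12 - 38 = -26, which IS divisible by 1, so compatible.
    Write x = 38 + 40·t and substitute into x ≡ 12 (mod 21): 40·t ≡ 12 − 38 = -26 (mod 21).
    Reduce coefficients mod 21: 19·t ≡ 16 (mod 21).
    The inverse of 19 mod 21 is 10 (since 19·10 = 190 = 9·21 + 1), so t ≡ 10·16 = 160 ≡ 13 (mod 21).
    Then x = 38 + 40·13 = 558, valid modulo lcm(40, 21) = 840: x ≡ 558 (mod 840).
Verify: 558 mod 8 = 6, 558 mod 20 = 18, 558 mod 21 = 12.

x ≡ 558 (mod 840).


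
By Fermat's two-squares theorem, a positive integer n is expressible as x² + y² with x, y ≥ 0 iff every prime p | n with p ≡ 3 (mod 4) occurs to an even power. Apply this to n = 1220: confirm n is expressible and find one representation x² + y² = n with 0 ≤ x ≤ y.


Step 1: Factor n = 1220 = 2^2 · 5 · 61.
Step 2: Check the mod-4 condition on each prime factor: 2 = 2 (special); 5 ≡ 1 (mod 4), exponent 1; 61 ≡ 1 (mod 4), exponent 1.
All primes ≡ 3 (mod 4) appear to even exponent (or don't appear), so by the two-squares theorem n IS expressible as a sum of two squares.
Step 3: Build a representation. Group n = k² · m with k = 2 and m = 5 · 61 = 305 (a product of primes ≡ 1 (mod 4)); a representation of m scales to one of n via (k·x)² + (k·y)² = k²(x² + y²). Each prime p ≡ 1 (mod 4) is itself a sum of two squares; find a² by testing p − a² for a perfect square:
  5: 5 − 1² = 4 = 2² ⇒ 5 = 1² + 2².
  61: 61 − 1² = 60, 61 − 2² = 57, 61 − 3² = 52, 61 − 4² = 45, 61 − 5² = 36 = 6² ⇒ 61 = 5² + 6².
  Combine using the Brahmagupta–Fibonacci identity (a² + b²)(c² + d²) = (ac − bd)² + (ad + bc)² = (ac + bd)² + (ad − bc)²:
  5 · 61 = 305: from (1² + 2²)(5² + 6²), take (1·5 − 2·6, 1·6 + 2·5) = (5 − 12, 6 + 10) = (-7, 16); dropping signs (only squares matter) gives (7, 16); check 7² + 16² = 49 + 256 = 305 ✓.
  Scale by k = 2: (2·7, 2·16) = (14, 32).
Step 4: Order so x ≤ y and verify: 14² + 32² = 196 + 1024 = 1220 = n. ✓

n = 1220 = 14² + 32² (one valid representation with x ≤ y).
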